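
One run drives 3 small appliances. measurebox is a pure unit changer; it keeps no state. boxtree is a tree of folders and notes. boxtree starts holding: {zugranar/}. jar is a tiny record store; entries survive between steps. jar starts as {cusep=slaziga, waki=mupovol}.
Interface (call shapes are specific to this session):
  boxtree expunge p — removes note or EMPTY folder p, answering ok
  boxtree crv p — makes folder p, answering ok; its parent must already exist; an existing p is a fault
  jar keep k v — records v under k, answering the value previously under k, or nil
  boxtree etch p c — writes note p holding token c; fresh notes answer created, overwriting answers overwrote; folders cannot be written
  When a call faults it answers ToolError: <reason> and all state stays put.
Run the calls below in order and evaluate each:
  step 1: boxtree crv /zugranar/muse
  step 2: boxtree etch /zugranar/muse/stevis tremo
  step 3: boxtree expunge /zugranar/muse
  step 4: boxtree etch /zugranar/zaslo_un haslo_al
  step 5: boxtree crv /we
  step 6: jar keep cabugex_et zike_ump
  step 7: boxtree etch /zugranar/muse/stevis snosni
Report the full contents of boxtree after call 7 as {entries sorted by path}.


Using boxtree crv passing p: /zugranar/muse, — result: ok.
Next I call boxtree etch passing p: /zugranar/muse/stevis, c: tremo, → created.
I call boxtree expunge passing p: /zugranar/muse, — result: ToolError: not empty.
Invoking boxtree etch passing p: /zugranar/zaslo_un, c: haslo_al, and observe created.
Now I run boxtree crv passing p: /we, and see ok.
I use jar keep passing k: cabugex_et, v: zike_ump, which returns nil.
I use boxtree etch passing p: /zugranar/muse/stevis, c: snosni, — result: overwrote.

Answer: {we/, zugranar/, zugranar/muse/, zugranar/muse/stevis=snosni, zugranar/zaslo_un=haslo_al}


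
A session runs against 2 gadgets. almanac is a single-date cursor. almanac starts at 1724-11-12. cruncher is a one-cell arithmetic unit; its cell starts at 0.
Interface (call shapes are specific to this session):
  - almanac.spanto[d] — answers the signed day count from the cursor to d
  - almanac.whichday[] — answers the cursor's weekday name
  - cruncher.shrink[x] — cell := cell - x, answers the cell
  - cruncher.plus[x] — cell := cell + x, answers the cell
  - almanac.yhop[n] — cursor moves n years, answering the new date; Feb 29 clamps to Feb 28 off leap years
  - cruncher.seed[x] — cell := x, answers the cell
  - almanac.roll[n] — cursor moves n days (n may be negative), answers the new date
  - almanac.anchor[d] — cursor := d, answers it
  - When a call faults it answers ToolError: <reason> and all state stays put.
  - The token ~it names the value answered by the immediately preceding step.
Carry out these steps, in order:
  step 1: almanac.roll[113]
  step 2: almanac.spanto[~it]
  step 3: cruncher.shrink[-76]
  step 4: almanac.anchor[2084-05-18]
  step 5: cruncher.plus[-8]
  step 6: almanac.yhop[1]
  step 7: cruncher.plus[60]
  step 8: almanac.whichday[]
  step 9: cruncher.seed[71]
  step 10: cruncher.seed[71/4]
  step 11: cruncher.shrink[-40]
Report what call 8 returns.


Answer: Friday

Derivation:
! 1. roll(n=113) => 1725-03-05
! 2. spanto(d=~it) => 0
! 3. shrink(x=-76) => 76
! 4. anchor(d=2084-05-18) => 2084-05-18
! 5. plus(x=-8) => 68
! 6. yhop(n=1) => 2085-05-18
! 7. plus(x=60) => 128
! 8. whichday() => Friday
! 9. seed(x=71) => 71
! 10. seed(x=71/4) => 71/4
! 11. shrink(x=-40) => 231/4


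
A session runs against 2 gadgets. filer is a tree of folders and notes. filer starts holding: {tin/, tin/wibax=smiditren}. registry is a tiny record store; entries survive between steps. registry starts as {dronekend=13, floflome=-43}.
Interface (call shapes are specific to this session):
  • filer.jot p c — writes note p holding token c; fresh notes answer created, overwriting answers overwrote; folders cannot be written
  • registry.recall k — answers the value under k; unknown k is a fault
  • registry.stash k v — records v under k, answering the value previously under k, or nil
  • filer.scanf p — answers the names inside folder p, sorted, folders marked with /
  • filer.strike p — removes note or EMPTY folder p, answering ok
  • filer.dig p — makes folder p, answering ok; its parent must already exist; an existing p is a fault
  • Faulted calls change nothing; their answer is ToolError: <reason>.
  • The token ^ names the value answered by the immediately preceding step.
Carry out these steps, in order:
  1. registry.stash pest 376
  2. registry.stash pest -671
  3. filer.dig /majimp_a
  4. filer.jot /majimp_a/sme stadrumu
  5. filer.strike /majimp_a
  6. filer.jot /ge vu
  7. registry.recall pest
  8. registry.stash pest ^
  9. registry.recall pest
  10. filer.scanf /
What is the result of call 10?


Step: stash[k=pest; v=376]
Result: nil
Step: stash[k=pest; v=-671]
Result: 376
Step: dig[p=/majimp_a]
Result: ok
Step: jot[p=/majimp_a/sme; c=stadrumu]
Result: created
Step: strike[p=/majimp_a]
Result: ToolError: not empty
Step: jot[p=/ge; c=vu]
Result: created
Step: recall[k=pest]
Result: -671
Step: stash[k=pest; v=^]
Result: -671
Step: recall[k=pest]
Result: -671
Step: scanf[p=/]
Result: [ge, majimp_a/, tin/]

Answer: [ge, majimp_a/, tin/]


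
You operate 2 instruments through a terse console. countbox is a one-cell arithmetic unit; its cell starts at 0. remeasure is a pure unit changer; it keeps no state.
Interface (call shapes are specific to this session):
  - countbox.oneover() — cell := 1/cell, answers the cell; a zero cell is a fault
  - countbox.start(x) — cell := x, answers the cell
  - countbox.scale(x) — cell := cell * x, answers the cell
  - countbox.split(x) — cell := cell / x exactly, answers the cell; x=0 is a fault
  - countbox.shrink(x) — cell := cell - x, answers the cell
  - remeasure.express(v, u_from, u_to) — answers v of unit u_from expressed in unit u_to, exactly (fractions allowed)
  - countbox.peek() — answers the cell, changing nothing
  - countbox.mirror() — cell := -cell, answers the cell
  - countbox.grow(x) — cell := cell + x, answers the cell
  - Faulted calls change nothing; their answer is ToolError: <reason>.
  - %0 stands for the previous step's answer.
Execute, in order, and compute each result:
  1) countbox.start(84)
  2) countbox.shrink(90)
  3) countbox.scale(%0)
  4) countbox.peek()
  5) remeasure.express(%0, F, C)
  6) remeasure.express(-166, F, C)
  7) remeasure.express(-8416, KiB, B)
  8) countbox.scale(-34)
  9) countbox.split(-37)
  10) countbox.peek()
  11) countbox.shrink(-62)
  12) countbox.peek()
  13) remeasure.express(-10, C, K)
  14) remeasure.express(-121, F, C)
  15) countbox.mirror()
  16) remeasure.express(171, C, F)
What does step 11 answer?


[in] start x='84'
= 84
[in] shrink x='90'
= -6
[in] scale x='%0'
= 36
[in] peek
= 36
[in] express v='%0' u_from='F' u_to='C'
= 20/9
[in] express v='-166' u_from='F' u_to='C'
= -110
[in] express v='-8416' u_from='KiB' u_to='B'
= -8617984
[in] scale x='-34'
= -1224
[in] split x='-37'
= 1224/37
[in] peek
= 1224/37
[in] shrink x='-62'
= 3518/37
[in] peek
= 3518/37
[in] express v='-10' u_from='C' u_to='K'
= 5263/20
[in] express v='-121' u_from='F' u_to='C'
= -85
[in] mirror
= -3518/37
[in] express v='171' u_from='C' u_to='F'
= 1699/5

Answer: 3518/37


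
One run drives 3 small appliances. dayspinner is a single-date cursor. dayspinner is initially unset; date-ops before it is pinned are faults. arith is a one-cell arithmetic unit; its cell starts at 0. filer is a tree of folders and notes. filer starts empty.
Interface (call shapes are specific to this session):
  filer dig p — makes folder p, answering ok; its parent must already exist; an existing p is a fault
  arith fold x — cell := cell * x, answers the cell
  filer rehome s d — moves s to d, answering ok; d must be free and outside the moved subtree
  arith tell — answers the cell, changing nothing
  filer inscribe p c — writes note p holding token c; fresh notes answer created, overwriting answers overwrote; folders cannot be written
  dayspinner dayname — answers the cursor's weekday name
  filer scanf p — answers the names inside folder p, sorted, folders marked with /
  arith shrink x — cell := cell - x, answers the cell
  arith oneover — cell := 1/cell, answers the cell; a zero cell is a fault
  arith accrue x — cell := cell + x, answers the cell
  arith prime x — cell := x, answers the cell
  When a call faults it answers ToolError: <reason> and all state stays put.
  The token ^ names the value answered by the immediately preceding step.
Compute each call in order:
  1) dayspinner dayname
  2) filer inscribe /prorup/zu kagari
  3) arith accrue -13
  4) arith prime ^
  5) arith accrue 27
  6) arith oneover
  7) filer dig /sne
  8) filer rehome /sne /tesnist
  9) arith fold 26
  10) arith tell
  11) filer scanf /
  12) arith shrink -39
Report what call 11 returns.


Answer: [tesnist/]

Derivation:
// 1. dayspinner dayname() -> ToolError: no date set
// 2. filer inscribe(p='/prorup/zu', c='kagari') -> ToolError: no parent
// 3. arith accrue(x='-13') -> -13
// 4. arith prime(x='^') -> -13
// 5. arith accrue(x='27') -> 14
// 6. arith oneover() -> 1/14
// 7. filer dig(p='/sne') -> ok
// 8. filer rehome(s='/sne', d='/tesnist') -> ok
// 9. arith fold(x='26') -> 13/7
// 10. arith tell() -> 13/7
// 11. filer scanf(p='/') -> [tesnist/]
// 12. arith shrink(x='-39') -> 286/7


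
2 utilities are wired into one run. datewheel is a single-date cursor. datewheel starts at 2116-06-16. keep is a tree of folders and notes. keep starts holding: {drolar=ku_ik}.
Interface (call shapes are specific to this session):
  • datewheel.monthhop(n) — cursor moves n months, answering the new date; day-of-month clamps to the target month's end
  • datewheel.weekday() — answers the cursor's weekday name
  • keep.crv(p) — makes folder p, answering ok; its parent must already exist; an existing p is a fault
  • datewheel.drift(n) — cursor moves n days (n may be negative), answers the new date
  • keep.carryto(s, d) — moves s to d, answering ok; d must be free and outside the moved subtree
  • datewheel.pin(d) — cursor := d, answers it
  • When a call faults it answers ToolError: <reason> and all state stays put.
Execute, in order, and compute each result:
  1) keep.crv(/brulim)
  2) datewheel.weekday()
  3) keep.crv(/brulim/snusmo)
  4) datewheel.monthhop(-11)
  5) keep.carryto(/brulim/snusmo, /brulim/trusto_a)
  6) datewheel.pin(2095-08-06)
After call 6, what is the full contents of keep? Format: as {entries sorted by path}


Answer: {brulim/, brulim/trusto_a/, drolar=ku_ik}

Derivation:
~$ crv p='/brulim'
= ok
~$ weekday
= Tuesday
~$ crv p='/brulim/snusmo'
= ok
~$ monthhop n='-11'
= 2115-07-16
~$ carryto s='/brulim/snusmo' d='/brulim/trusto_a'
= ok
~$ pin d='2095-08-06'
= 2095-08-06


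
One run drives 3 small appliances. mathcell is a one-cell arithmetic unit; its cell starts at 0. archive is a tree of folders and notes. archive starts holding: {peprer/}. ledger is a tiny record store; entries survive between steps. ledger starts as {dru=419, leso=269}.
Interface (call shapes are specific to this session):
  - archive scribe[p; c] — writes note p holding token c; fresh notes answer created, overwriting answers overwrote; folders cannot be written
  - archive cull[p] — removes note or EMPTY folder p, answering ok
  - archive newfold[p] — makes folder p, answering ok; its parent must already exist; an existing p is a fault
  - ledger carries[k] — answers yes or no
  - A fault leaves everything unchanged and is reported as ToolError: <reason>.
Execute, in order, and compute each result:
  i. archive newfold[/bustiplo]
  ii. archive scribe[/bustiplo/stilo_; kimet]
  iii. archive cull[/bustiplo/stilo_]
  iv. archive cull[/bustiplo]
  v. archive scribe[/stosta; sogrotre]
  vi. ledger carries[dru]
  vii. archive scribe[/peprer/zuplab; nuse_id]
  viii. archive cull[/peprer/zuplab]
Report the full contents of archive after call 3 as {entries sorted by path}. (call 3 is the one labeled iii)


Answer: {bustiplo/, peprer/}

Derivation:
>> archive newfold(p: /bustiplo)
<< ok
>> archive scribe(p: /bustiplo/stilo_, c: kimet)
<< created
>> archive cull(p: /bustiplo/stilo_)
<< ok
>> archive cull(p: /bustiplo)
<< ok
>> archive scribe(p: /stosta, c: sogrotre)
<< created
>> ledger carries(k: dru)
<< yes
>> archive scribe(p: /peprer/zuplab, c: nuse_id)
<< created
>> archive cull(p: /peprer/zuplab)
<< ok


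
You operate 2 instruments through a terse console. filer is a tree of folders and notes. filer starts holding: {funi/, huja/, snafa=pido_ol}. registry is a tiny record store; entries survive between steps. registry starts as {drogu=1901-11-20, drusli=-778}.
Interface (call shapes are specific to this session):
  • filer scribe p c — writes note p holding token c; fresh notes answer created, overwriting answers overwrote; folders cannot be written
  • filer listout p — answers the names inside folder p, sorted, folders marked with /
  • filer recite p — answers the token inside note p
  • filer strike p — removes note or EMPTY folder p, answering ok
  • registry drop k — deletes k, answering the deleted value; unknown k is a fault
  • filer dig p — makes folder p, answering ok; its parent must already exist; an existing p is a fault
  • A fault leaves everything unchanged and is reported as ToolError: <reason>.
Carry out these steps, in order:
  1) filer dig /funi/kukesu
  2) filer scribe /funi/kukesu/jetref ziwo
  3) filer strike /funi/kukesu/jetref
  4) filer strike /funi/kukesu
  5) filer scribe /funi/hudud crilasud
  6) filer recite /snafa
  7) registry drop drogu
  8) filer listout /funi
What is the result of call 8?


Do: filer dig[p: /funi/kukesu]
See: ok
Do: filer scribe[p: /funi/kukesu/jetref; c: ziwo]
See: created
Do: filer strike[p: /funi/kukesu/jetref]
See: ok
Do: filer strike[p: /funi/kukesu]
See: ok
Do: filer scribe[p: /funi/hudud; c: crilasud]
See: created
Do: filer recite[p: /snafa]
See: pido_ol
Do: registry drop[k: drogu]
See: 1901-11-20
Do: filer listout[p: /funi]
See: [hudud]

Answer: [hudud]


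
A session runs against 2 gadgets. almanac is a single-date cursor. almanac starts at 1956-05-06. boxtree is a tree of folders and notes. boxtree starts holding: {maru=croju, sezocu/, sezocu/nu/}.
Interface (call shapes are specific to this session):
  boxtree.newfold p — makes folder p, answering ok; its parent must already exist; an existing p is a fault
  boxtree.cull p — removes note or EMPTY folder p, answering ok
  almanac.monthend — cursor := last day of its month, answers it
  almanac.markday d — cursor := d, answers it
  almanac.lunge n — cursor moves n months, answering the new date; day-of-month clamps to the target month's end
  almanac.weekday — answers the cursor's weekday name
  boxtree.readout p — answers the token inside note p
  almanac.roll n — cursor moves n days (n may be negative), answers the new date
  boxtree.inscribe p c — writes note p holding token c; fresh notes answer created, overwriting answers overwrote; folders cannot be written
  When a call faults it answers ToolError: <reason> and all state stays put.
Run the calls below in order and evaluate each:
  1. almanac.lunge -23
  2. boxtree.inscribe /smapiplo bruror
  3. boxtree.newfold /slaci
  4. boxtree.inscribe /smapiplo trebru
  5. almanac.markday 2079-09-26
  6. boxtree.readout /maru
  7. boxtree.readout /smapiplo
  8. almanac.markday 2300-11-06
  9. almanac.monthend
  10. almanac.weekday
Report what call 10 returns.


Using almanac.lunge passing n: -23, — result: 1954-06-06.
Calling boxtree.inscribe passing p: /smapiplo, c: bruror: created.
Now I run boxtree.newfold passing p: /slaci, → ok.
Invoking boxtree.inscribe passing p: /smapiplo, c: trebru, and see overwrote.
I call almanac.markday passing d: 2079-09-26, and get 2079-09-26.
Now I run boxtree.readout passing p: /maru, → croju.
I run boxtree.readout passing p: /smapiplo: trebru.
I invoke almanac.markday passing d: 2300-11-06, yielding 2300-11-06.
Using almanac.monthend, which returns 2300-11-30.
I use almanac.weekday, and get Friday.

Answer: Friday


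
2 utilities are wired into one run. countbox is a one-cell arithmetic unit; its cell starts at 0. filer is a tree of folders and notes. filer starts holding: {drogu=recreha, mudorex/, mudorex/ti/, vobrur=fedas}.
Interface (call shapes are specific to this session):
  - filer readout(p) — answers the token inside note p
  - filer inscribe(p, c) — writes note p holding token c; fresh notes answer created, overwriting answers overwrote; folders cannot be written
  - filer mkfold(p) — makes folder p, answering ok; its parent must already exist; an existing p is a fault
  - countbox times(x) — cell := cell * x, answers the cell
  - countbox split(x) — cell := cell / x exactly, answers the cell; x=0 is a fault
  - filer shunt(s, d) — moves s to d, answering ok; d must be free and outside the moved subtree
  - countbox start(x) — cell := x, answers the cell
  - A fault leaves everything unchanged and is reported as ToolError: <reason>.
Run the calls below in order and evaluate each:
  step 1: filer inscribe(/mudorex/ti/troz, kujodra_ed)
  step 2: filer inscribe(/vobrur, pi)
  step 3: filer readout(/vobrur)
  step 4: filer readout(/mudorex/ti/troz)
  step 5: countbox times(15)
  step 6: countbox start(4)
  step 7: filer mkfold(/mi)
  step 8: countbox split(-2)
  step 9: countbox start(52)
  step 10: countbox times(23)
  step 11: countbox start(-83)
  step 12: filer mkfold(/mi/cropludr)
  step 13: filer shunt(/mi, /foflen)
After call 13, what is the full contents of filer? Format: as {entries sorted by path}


Answer: {drogu=recreha, foflen/, foflen/cropludr/, mudorex/, mudorex/ti/, mudorex/ti/troz=kujodra_ed, vobrur=pi}

Derivation:
>>> filer inscribe p=/mudorex/ti/troz c=kujodra_ed
= created
>>> filer inscribe p=/vobrur c=pi
= overwrote
>>> filer readout p=/vobrur
= pi
>>> filer readout p=/mudorex/ti/troz
= kujodra_ed
>>> countbox times x=15
= 0
>>> countbox start x=4
= 4
>>> filer mkfold p=/mi
= ok
>>> countbox split x=-2
= -2
>>> countbox start x=52
= 52
>>> countbox times x=23
= 1196
>>> countbox start x=-83
= -83
>>> filer mkfold p=/mi/cropludr
= ok
>>> filer shunt s=/mi d=/foflen
= ok


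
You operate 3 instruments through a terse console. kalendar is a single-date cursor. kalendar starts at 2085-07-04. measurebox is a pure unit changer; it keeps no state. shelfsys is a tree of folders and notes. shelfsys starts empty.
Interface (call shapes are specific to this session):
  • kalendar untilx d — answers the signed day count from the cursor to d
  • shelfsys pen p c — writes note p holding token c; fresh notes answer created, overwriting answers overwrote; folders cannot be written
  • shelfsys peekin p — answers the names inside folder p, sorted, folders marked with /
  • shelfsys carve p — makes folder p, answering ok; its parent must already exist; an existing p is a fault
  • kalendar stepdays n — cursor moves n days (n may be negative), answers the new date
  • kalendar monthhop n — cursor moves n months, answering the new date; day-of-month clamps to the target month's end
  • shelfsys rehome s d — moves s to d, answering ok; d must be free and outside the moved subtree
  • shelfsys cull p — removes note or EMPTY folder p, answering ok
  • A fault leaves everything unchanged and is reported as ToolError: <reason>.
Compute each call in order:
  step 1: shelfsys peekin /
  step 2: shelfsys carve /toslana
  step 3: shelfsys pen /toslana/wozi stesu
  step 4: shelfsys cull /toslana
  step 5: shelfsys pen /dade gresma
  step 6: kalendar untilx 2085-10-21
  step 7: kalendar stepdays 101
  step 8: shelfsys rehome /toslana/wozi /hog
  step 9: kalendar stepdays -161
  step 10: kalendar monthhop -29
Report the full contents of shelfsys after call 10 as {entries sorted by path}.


Answer: {dade=gresma, hog=stesu, toslana/}

Derivation:
Act: shelfsys peekin[p→/]
Obs: []
Act: shelfsys carve[p→/toslana]
Obs: ok
Act: shelfsys pen[p→/toslana/wozi; c→stesu]
Obs: created
Act: shelfsys cull[p→/toslana]
Obs: ToolError: not empty
Act: shelfsys pen[p→/dade; c→gresma]
Obs: created
Act: kalendar untilx[d→2085-10-21]
Obs: 109
Act: kalendar stepdays[n→101]
Obs: 2085-10-13
Act: shelfsys rehome[s→/toslana/wozi; d→/hog]
Obs: ok
Act: kalendar stepdays[n→-161]
Obs: 2085-05-05
Act: kalendar monthhop[n→-29]
Obs: 2082-12-05


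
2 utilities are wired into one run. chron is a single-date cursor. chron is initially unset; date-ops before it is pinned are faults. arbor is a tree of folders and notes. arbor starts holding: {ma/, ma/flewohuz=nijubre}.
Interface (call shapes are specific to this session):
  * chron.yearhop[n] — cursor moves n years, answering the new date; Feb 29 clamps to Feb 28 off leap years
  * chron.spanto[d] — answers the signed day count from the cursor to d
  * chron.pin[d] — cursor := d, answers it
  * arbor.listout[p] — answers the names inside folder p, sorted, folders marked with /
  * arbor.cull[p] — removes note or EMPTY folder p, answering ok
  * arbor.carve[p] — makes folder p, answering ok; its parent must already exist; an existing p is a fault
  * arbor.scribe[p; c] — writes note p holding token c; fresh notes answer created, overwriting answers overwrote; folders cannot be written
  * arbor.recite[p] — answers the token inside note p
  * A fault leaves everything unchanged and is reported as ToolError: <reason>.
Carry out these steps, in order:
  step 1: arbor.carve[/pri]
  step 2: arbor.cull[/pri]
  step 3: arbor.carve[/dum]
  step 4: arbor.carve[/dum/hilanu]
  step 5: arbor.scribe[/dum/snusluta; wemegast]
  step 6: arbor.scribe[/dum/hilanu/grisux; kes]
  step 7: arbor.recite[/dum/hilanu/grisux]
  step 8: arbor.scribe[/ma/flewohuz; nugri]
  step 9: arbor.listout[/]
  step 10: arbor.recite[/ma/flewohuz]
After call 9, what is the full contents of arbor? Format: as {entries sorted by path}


Answer: {dum/, dum/hilanu/, dum/hilanu/grisux=kes, dum/snusluta=wemegast, ma/, ma/flewohuz=nugri}

Derivation:
! 1. carve(/pri) -> ok
! 2. cull(/pri) -> ok
! 3. carve(/dum) -> ok
! 4. carve(/dum/hilanu) -> ok
! 5. scribe(/dum/snusluta, wemegast) -> created
! 6. scribe(/dum/hilanu/grisux, kes) -> created
! 7. recite(/dum/hilanu/grisux) -> kes
! 8. scribe(/ma/flewohuz, nugri) -> overwrote
! 9. listout(/) -> [dum/, ma/]
! 10. recite(/ma/flewohuz) -> nugri


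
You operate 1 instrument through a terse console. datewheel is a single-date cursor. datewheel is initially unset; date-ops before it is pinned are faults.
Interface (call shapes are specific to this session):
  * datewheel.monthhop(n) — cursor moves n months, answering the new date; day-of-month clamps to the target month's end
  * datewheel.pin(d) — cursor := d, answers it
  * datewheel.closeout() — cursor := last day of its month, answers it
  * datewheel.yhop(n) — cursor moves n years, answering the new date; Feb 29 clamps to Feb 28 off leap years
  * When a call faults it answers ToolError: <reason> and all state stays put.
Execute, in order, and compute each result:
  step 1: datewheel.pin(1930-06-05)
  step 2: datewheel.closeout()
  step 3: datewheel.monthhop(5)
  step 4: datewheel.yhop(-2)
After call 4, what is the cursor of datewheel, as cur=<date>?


Answer: cur=1928-11-30

Derivation:
Act: datewheel.pin[d→1930-06-05]
Obs: 1930-06-05
Act: datewheel.closeout[]
Obs: 1930-06-30
Act: datewheel.monthhop[n→5]
Obs: 1930-11-30
Act: datewheel.yhop[n→-2]
Obs: 1928-11-30


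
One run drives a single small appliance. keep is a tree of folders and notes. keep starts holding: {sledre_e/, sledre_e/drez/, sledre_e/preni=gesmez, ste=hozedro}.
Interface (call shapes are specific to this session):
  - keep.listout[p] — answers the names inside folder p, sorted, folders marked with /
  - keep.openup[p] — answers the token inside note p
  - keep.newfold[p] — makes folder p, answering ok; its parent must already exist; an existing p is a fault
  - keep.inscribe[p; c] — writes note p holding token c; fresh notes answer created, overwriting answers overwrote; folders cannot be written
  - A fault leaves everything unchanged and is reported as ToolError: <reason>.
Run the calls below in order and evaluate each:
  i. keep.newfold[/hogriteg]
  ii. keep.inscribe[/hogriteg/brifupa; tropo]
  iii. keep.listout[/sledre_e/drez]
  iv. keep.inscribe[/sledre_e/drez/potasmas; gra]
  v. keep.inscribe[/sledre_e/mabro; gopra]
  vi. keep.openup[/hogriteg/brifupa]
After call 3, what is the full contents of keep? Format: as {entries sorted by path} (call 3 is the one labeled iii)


Answer: {hogriteg/, hogriteg/brifupa=tropo, sledre_e/, sledre_e/drez/, sledre_e/preni=gesmez, ste=hozedro}

Derivation:
==> newfold(/hogriteg)
<== ok
==> inscribe(/hogriteg/brifupa, tropo)
<== created
==> listout(/sledre_e/drez)
<== []
==> inscribe(/sledre_e/drez/potasmas, gra)
<== created
==> inscribe(/sledre_e/mabro, gopra)
<== created
==> openup(/hogriteg/brifupa)
<== tropo


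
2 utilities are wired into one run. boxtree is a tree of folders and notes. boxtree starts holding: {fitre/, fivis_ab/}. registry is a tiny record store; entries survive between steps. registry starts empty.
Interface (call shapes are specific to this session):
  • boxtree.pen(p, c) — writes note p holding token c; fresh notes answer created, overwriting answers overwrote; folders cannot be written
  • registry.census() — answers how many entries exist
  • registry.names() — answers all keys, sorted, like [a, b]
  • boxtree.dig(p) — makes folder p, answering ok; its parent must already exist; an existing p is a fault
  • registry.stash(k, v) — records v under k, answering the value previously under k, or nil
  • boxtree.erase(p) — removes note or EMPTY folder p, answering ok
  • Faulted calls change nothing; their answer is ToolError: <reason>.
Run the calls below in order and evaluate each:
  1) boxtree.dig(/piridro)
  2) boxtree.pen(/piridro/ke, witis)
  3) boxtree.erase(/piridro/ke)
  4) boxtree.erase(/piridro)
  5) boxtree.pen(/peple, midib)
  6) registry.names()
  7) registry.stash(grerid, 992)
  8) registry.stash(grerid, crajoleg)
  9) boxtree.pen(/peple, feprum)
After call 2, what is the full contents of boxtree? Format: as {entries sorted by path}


Answer: {fitre/, fivis_ab/, piridro/, piridro/ke=witis}

Derivation:
! 1. dig(p: /piridro) : ok
! 2. pen(p: /piridro/ke, c: witis) : created
! 3. erase(p: /piridro/ke) : ok
! 4. erase(p: /piridro) : ok
! 5. pen(p: /peple, c: midib) : created
! 6. names() : []
! 7. stash(k: grerid, v: 992) : nil
! 8. stash(k: grerid, v: crajoleg) : 992
! 9. pen(p: /peple, c: feprum) : overwrote


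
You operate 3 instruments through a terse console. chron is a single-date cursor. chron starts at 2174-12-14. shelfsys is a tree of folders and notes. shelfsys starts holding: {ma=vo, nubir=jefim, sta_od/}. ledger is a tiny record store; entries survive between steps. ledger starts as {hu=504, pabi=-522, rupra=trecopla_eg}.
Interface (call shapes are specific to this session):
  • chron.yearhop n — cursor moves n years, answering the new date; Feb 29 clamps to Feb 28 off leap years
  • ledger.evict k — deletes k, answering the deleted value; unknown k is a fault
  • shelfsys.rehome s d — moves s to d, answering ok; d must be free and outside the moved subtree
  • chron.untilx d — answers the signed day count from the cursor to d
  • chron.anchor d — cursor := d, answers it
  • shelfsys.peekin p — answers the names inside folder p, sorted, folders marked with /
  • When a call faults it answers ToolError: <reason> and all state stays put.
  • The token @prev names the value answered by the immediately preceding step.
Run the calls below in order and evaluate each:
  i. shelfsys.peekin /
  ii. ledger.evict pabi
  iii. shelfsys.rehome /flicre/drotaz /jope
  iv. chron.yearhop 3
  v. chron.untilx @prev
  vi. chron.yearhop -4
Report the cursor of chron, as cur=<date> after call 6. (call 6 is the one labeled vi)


# shelfsys.peekin(p=/) -> [ma, nubir, sta_od/]
# ledger.evict(k=pabi) -> -522
# shelfsys.rehome(s=/flicre/drotaz, d=/jope) -> ToolError: not found
# chron.yearhop(n=3) -> 2177-12-14
# chron.untilx(d=@prev) -> 0
# chron.yearhop(n=-4) -> 2173-12-14

Answer: cur=2173-12-14


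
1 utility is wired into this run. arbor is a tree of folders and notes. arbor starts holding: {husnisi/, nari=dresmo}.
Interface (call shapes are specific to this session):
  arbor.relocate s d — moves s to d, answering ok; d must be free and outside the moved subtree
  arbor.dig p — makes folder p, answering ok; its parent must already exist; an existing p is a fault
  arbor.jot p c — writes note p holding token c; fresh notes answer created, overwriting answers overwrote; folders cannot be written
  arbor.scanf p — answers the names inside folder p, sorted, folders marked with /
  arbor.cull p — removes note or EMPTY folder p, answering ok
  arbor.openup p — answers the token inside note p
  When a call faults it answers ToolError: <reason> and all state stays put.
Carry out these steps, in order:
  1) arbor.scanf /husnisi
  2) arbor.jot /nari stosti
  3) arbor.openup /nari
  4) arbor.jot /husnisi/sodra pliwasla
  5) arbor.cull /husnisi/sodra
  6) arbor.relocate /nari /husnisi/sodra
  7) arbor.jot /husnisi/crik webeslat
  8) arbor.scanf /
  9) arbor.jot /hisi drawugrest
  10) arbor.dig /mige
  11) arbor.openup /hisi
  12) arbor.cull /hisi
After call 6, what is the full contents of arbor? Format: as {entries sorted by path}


> scanf /husnisi
:: []
> jot /nari stosti
:: overwrote
> openup /nari
:: stosti
> jot /husnisi/sodra pliwasla
:: created
> cull /husnisi/sodra
:: ok
> relocate /nari /husnisi/sodra
:: ok
> jot /husnisi/crik webeslat
:: created
> scanf /
:: [husnisi/]
> jot /hisi drawugrest
:: created
> dig /mige
:: ok
> openup /hisi
:: drawugrest
> cull /hisi
:: ok

Answer: {husnisi/, husnisi/sodra=stosti}


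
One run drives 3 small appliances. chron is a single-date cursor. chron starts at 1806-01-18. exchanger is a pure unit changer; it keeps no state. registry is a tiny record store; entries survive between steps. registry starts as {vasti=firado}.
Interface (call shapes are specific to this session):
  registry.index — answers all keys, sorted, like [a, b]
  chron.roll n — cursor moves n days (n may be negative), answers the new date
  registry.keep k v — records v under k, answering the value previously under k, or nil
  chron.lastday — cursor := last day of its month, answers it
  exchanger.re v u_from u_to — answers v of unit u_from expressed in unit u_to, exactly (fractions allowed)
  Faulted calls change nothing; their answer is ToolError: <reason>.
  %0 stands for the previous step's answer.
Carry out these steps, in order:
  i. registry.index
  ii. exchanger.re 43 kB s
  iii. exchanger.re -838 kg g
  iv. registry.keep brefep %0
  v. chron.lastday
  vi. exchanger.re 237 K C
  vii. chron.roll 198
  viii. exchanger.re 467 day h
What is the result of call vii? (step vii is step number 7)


-- index() : [vasti]
-- re(v→43, u_from→kB, u_to→s) : ToolError: incompatible units
-- re(v→-838, u_from→kg, u_to→g) : -838000
-- keep(k→brefep, v→%0) : nil
-- lastday() : 1806-01-31
-- re(v→237, u_from→K, u_to→C) : -723/20
-- roll(n→198) : 1806-08-17
-- re(v→467, u_from→day, u_to→h) : 11208

Answer: 1806-08-17


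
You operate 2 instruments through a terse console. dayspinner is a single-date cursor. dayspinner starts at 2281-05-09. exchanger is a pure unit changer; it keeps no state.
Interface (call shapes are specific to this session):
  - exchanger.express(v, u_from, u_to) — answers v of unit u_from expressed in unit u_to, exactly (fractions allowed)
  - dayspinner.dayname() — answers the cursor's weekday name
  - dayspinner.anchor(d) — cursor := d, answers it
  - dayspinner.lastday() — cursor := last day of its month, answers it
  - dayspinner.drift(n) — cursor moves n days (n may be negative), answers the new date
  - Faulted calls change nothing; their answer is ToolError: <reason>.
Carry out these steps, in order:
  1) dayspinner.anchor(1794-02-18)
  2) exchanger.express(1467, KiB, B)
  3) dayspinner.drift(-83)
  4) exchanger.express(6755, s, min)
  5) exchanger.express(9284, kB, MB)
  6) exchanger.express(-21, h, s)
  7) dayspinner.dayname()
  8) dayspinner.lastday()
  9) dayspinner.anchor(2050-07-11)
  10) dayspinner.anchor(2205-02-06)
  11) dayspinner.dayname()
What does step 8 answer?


I call anchor with d→1794-02-18, giving 1794-02-18.
I invoke express with v→1467, u_from→KiB, u_to→B, giving 1502208.
Then drift with n→-83, and observe 1793-11-27.
Invoking express with v→6755, u_from→s, u_to→min: 1351/12.
Then express with v→9284, u_from→kB, u_to→MB: 2321/250.
I use express with v→-21, u_from→h, u_to→s, yielding -75600.
Calling dayname(): Wednesday.
Now I run lastday(), and get 1793-11-30.
Invoking anchor with d→2050-07-11, → 2050-07-11.
I use anchor with d→2205-02-06, and observe 2205-02-06.
Using dayname(), and get Wednesday.

Answer: 1793-11-30


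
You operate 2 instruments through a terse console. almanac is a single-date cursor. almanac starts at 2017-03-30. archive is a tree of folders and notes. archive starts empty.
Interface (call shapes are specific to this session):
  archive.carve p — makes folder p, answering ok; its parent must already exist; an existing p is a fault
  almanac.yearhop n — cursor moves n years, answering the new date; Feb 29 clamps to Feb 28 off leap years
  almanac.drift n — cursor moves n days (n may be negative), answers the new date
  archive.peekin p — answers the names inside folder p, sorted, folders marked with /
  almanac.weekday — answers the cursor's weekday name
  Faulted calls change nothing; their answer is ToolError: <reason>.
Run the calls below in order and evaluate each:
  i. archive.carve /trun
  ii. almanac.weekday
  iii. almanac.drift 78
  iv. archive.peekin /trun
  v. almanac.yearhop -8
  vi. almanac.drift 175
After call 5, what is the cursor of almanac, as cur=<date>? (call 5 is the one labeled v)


Act: archive.carve[p→/trun]
Obs: ok
Act: almanac.weekday[]
Obs: Thursday
Act: almanac.drift[n→78]
Obs: 2017-06-16
Act: archive.peekin[p→/trun]
Obs: []
Act: almanac.yearhop[n→-8]
Obs: 2009-06-16
Act: almanac.drift[n→175]
Obs: 2009-12-08

Answer: cur=2009-06-16


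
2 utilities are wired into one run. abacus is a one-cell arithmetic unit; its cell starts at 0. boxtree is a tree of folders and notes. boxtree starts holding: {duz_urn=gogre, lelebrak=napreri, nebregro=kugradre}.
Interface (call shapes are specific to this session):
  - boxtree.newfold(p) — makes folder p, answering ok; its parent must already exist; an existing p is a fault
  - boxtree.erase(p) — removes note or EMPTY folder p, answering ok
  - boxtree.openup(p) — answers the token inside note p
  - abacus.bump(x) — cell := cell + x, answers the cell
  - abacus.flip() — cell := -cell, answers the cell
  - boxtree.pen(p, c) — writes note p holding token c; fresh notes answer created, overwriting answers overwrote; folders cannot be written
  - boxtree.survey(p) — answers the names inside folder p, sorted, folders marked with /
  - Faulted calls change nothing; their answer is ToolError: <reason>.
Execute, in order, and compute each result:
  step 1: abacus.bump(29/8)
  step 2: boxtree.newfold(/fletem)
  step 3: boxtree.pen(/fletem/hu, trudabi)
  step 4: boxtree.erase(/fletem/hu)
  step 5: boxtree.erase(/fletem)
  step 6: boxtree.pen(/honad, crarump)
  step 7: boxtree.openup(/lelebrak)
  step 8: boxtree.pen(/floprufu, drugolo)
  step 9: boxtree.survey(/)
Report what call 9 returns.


Answer: [duz_urn, floprufu, honad, lelebrak, nebregro]

Derivation:
Act: abacus.bump[x=29/8]
Obs: 29/8
Act: boxtree.newfold[p=/fletem]
Obs: ok
Act: boxtree.pen[p=/fletem/hu; c=trudabi]
Obs: created
Act: boxtree.erase[p=/fletem/hu]
Obs: ok
Act: boxtree.erase[p=/fletem]
Obs: ok
Act: boxtree.pen[p=/honad; c=crarump]
Obs: created
Act: boxtree.openup[p=/lelebrak]
Obs: napreri
Act: boxtree.pen[p=/floprufu; c=drugolo]
Obs: created
Act: boxtree.survey[p=/]
Obs: [duz_urn, floprufu, honad, lelebrak, nebregro]


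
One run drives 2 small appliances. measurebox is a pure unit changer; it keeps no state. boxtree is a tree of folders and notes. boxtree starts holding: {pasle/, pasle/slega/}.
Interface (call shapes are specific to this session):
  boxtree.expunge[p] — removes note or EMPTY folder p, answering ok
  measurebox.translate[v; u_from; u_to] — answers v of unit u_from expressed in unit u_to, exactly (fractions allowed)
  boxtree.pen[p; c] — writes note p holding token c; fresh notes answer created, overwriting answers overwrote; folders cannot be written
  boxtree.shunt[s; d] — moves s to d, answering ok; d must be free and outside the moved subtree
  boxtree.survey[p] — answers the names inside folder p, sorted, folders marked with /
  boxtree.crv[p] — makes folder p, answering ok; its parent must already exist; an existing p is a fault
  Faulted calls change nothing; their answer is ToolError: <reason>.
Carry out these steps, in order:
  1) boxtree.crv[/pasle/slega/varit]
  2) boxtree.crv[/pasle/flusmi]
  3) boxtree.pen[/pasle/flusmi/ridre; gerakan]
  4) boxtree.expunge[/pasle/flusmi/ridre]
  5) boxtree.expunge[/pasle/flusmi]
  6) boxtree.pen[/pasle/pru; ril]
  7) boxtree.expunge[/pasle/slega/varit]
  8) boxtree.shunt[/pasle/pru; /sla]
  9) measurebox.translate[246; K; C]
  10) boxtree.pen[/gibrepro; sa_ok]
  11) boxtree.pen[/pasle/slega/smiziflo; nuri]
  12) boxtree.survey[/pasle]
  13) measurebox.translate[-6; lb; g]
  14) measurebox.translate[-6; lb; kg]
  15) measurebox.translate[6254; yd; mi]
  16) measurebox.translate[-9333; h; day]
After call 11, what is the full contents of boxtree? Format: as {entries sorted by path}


-> crv(p: /pasle/slega/varit)
<- ok
-> crv(p: /pasle/flusmi)
<- ok
-> pen(p: /pasle/flusmi/ridre, c: gerakan)
<- created
-> expunge(p: /pasle/flusmi/ridre)
<- ok
-> expunge(p: /pasle/flusmi)
<- ok
-> pen(p: /pasle/pru, c: ril)
<- created
-> expunge(p: /pasle/slega/varit)
<- ok
-> shunt(s: /pasle/pru, d: /sla)
<- ok
-> translate(v: 246, u_from: K, u_to: C)
<- -543/20
-> pen(p: /gibrepro, c: sa_ok)
<- created
-> pen(p: /pasle/slega/smiziflo, c: nuri)
<- created
-> survey(p: /pasle)
<- [slega/]
-> translate(v: -6, u_from: lb, u_to: g)
<- -136077711/50000
-> translate(v: -6, u_from: lb, u_to: kg)
<- -136077711/50000000
-> translate(v: 6254, u_from: yd, u_to: mi)
<- 3127/880
-> translate(v: -9333, u_from: h, u_to: day)
<- -3111/8

Answer: {gibrepro=sa_ok, pasle/, pasle/slega/, pasle/slega/smiziflo=nuri, sla=ril}


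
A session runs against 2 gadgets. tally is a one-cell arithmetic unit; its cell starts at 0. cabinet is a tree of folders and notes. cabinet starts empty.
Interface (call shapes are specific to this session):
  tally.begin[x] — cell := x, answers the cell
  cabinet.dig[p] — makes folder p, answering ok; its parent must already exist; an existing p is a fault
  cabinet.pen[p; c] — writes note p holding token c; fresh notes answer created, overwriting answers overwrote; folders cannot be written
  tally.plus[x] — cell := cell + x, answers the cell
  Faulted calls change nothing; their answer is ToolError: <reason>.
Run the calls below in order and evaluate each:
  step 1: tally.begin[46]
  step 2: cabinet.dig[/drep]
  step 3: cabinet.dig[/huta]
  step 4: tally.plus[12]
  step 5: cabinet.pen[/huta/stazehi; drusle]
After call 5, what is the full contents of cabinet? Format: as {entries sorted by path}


Answer: {drep/, huta/, huta/stazehi=drusle}

Derivation:
> begin x→46
  46
> dig p→/drep
  ok
> dig p→/huta
  ok
> plus x→12
  58
> pen p→/huta/stazehi c→drusle
  created


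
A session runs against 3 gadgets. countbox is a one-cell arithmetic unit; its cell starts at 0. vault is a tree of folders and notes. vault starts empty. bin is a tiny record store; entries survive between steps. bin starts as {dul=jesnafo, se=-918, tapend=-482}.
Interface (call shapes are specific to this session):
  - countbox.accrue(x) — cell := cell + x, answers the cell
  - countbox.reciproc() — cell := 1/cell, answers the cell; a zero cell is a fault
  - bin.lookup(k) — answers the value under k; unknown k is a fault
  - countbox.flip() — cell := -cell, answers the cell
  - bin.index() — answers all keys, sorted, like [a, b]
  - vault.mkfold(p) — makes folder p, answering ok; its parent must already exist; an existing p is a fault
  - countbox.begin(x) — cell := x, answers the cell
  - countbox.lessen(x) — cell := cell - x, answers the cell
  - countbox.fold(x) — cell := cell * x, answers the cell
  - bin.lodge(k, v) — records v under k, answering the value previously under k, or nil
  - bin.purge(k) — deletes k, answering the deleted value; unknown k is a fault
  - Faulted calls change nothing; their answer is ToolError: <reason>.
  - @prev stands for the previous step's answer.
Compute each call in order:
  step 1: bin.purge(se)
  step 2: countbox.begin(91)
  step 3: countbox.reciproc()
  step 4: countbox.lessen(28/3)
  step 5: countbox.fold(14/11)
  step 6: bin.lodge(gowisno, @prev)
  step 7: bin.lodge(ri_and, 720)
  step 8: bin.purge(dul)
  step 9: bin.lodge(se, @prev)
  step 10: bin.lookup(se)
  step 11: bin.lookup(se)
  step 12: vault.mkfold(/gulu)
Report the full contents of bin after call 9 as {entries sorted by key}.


Answer: {gowisno=-5090/429, ri_and=720, se=jesnafo, tapend=-482}

Derivation:
% bin.purge k→se
  -918
% countbox.begin x→91
  91
% countbox.reciproc
  1/91
% countbox.lessen x→28/3
  -2545/273
% countbox.fold x→14/11
  -5090/429
% bin.lodge k→gowisno v→@prev
  nil
% bin.lodge k→ri_and v→720
  nil
% bin.purge k→dul
  jesnafo
% bin.lodge k→se v→@prev
  nil
% bin.lookup k→se
  jesnafo
% bin.lookup k→se
  jesnafo
% vault.mkfold p→/gulu
  ok
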